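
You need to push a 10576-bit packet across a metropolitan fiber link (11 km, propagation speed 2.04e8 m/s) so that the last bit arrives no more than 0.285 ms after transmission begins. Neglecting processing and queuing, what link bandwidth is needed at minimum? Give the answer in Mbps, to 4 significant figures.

45.77 Mbps

Propagation delay = 11000 / 204000000 = 0.0539216 ms.
Transmission budget = 0.285 − 0.0539216 = 0.231078 ms.
R ≥ L / t_tx = 10576 bits / 0.000231078 s = 45.77 Mbps.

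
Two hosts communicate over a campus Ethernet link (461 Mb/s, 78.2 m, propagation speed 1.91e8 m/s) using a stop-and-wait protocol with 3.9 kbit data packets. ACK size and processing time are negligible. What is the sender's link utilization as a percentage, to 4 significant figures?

t_tx = L/R = 3900/461000000 = 8.45987e-06 s.
t_prop = 78.2/191000000 = 4.09424e-07 s; RTT = 8.18848e-07 s.
Cycle = t_tx + RTT = 9.27872e-06 s.
Utilization = t_tx / cycle = 8.45987e-06/9.27872e-06 = 91.17 %.

91.17 %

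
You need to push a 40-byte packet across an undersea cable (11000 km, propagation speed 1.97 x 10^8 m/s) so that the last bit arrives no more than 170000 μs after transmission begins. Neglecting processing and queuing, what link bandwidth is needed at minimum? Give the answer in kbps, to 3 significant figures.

2.80 kbps

L = 320 bits.
Propagation delay = 11000000 / 197000000 = 55837.6 μs.
Transmission budget = 170000 − 55837.6 = 114162 μs.
R ≥ L / t_tx = 320 bits / 0.114162 s = 2.80 kbps.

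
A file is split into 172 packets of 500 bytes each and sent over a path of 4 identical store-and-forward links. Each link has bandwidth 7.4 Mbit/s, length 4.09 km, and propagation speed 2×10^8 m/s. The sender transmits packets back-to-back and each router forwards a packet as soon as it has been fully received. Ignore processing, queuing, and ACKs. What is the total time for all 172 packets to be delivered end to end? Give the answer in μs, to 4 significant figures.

94680 μs

Per-hop transmission t_tx = L/R = 4000/7400000 = 540.541 μs.
Per-hop propagation t_prop = 4090/200000000 = 20.45 μs.
Pipeline fill: first packet needs 4·t_tx to clear all hops; remaining 171 packets each add one t_tx.
Total = (4+172-1)·t_tx + 4·t_prop = 175·540.541 + 4·20.45 = 94680 μs.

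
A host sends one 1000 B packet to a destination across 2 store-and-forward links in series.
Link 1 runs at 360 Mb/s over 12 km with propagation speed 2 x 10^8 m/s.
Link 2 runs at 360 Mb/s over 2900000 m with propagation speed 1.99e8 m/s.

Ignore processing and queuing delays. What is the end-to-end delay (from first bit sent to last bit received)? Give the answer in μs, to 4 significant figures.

14680 μs

L = 1000 × 8 = 8000 bits.
Transmission delay per hop = L/R = 8000/360000000 = 22.2222 μs; 2 hops → 44.4444 μs.
Propagation delays (d/s per hop): 60, 14572.9 μs; sum = 14632.9 μs.
End-to-end = 14680 μs.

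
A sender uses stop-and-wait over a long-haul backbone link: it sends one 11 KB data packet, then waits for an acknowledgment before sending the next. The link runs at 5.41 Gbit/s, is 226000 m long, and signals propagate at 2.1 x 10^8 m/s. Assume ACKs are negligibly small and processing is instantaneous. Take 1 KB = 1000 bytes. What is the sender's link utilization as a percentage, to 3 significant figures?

0.750 %

t_tx = L/R = 88000/5410000000 = 1.62662e-05 s.
t_prop = 226000/210000000 = 0.00107619 s; RTT = 0.00215238 s.
Cycle = t_tx + RTT = 0.00216865 s.
Utilization = t_tx / cycle = 1.62662e-05/0.00216865 = 0.750 %.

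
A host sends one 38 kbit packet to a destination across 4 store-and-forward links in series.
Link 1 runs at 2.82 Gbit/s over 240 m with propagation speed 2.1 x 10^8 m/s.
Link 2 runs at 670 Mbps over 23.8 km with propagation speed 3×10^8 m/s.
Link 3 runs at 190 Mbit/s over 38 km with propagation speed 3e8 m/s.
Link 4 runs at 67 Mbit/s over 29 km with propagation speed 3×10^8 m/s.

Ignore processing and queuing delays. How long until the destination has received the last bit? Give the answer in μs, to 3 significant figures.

1140 μs

L = 38000 bits.
Transmission delays (L/R per hop): 13.4752, 56.7164, 200, 567.164 μs; sum = 837.356 μs.
Propagation delays (d/s per hop): 1.14286, 79.3333, 126.667, 96.6667 μs; sum = 303.81 μs.
End-to-end = 1140 μs.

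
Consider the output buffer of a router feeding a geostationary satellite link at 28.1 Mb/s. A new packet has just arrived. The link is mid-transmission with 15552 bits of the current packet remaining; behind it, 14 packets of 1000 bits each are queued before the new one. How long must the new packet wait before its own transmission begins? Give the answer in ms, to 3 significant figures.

1.05 ms

Each queued packet: L/R = 1000/28100000 = 0.0355872 ms.
14 queued → 0.498221 ms.
Plus remaining 15552 bits of current packet: 0.553452 ms.
Queuing delay = 1.05 ms.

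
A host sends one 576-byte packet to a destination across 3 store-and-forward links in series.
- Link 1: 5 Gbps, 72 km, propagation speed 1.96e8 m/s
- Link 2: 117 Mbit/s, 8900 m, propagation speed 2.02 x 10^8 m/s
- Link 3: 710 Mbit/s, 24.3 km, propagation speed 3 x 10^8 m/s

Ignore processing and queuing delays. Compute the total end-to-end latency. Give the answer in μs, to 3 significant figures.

L = 576 × 8 = 4608 bits.
Transmission delays (L/R per hop): 0.9216, 39.3846, 6.49014 μs; sum = 46.7964 μs.
Propagation delays (d/s per hop): 367.347, 44.0594, 81 μs; sum = 492.406 μs.
End-to-end = 539 μs.

539 μs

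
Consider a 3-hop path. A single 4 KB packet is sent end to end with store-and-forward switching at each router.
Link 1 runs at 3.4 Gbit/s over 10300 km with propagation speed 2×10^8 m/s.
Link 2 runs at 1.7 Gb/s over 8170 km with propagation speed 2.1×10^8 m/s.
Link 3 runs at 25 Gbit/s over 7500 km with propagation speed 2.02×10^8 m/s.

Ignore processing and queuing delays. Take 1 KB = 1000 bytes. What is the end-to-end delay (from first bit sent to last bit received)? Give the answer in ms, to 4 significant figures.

127.6 ms

L = 32000 bits.
Transmission delays (L/R per hop): 0.00941176, 0.0188235, 0.00128 ms; sum = 0.0295153 ms.
Propagation delays (d/s per hop): 51.5, 38.9048, 37.1287 ms; sum = 127.533 ms.
End-to-end = 127.6 ms.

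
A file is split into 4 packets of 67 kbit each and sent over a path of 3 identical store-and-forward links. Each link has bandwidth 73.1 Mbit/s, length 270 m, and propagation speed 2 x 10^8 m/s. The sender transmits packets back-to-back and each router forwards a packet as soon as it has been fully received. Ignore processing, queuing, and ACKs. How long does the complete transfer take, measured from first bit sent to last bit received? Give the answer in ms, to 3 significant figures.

5.50 ms

Per-hop transmission t_tx = L/R = 67000/73100000 = 0.916553 ms.
Per-hop propagation t_prop = 270/200000000 = 0.00135 ms.
Pipeline fill: first packet needs 3·t_tx to clear all hops; remaining 3 packets each add one t_tx.
Total = (3+4-1)·t_tx + 3·t_prop = 6·0.916553 + 3·0.00135 = 5.50 ms.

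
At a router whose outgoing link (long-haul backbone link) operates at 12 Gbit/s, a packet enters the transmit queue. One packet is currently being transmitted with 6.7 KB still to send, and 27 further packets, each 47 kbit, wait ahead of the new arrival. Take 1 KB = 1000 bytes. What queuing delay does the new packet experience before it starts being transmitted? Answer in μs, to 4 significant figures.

Each queued packet: L/R = 47000/12000000000 = 3.91667 μs.
27 queued → 105.75 μs.
Plus remaining 53600 bits of current packet: 4.46667 μs.
Queuing delay = 110.2 μs.

110.2 μs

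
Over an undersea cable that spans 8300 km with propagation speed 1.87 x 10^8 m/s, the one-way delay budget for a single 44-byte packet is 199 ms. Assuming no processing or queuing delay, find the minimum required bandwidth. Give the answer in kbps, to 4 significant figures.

2.277 kbps

L = 352 bits.
Propagation delay = 8300000 / 187000000 = 44.385 ms.
Transmission budget = 199 − 44.385 = 154.615 ms.
R ≥ L / t_tx = 352 bits / 0.154615 s = 2.277 kbps.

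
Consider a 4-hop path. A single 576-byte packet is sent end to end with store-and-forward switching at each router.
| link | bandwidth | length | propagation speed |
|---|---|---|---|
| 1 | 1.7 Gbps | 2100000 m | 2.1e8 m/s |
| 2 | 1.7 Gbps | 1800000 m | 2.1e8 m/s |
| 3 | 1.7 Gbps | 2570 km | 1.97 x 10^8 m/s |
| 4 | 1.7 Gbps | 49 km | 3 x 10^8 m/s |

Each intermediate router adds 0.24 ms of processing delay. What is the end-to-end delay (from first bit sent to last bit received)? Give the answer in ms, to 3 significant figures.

32.5 ms

L = 576 × 8 = 4608 bits.
Transmission delay per hop = L/R = 4608/1700000000 = 0.00271059 ms; 4 hops → 0.0108424 ms.
Propagation delays (d/s per hop): 10, 8.57143, 13.0457, 0.163333 ms; sum = 31.7804 ms.
Processing at 3 router(s): 3 × 0.24 ms = 0.72 ms.
End-to-end = 32.5 ms.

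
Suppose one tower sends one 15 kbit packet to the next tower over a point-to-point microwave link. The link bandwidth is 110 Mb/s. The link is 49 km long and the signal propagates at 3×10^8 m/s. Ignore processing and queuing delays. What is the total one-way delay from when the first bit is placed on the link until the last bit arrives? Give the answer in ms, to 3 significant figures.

L = 15000 bits.
Transmission delay = L/R = 15000 / 110000000 = 0.136364 ms.
Propagation delay = d/s = 49000 m / 300000000 m/s = 0.163333 ms.
Total = 0.300 ms.

0.300 ms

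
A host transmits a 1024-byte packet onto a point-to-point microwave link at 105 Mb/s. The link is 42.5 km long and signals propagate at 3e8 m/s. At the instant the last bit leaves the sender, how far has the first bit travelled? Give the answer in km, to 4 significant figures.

23.41 km

t_tx = L/R = 8192/105000000 = 7.8019e-05 s.
Distance = s × t_tx = 300000000 × 7.8019e-05 = 23.41 km.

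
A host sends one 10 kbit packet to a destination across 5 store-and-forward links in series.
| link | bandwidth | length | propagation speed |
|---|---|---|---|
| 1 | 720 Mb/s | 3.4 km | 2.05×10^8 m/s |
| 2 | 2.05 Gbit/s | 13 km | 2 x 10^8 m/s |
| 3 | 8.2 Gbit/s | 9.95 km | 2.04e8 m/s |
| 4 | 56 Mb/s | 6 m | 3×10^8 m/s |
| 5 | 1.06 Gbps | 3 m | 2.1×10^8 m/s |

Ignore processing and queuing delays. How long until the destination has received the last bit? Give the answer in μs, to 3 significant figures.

L = 10000 bits.
Transmission delays (L/R per hop): 13.8889, 4.87805, 1.21951, 178.571, 9.43396 μs; sum = 207.992 μs.
Propagation delays (d/s per hop): 16.5854, 65, 48.7745, 0.02, 0.0142857 μs; sum = 130.394 μs.
End-to-end = 338 μs.

338 μs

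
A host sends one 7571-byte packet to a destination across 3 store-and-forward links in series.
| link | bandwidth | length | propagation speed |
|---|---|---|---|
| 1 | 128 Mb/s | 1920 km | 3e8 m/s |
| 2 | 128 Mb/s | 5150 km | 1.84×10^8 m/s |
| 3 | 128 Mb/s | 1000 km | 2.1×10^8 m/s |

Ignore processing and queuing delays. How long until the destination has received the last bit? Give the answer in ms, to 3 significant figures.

40.6 ms

L = 7571 × 8 = 60568 bits.
Transmission delay per hop = L/R = 60568/128000000 = 0.473188 ms; 3 hops → 1.41956 ms.
Propagation delays (d/s per hop): 6.4, 27.9891, 4.7619 ms; sum = 39.151 ms.
End-to-end = 40.6 ms.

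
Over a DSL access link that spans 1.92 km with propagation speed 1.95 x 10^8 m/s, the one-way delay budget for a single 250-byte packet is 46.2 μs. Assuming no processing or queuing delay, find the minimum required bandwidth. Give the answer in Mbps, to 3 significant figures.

L = 2000 bits.
Propagation delay = 1920 / 195000000 = 9.84615 μs.
Transmission budget = 46.2 − 9.84615 = 36.3538 μs.
R ≥ L / t_tx = 2000 bits / 3.63538e-05 s = 55.0 Mbps.

55.0 Mbps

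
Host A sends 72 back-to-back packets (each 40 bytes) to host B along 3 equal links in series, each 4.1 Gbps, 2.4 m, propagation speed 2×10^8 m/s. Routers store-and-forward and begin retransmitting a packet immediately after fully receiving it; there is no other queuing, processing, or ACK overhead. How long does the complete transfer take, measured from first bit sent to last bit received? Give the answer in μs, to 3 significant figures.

5.81 μs

Per-hop transmission t_tx = L/R = 320/4.1e+09 = 0.0780488 μs.
Per-hop propagation t_prop = 2.4/200000000 = 0.012 μs.
Pipeline fill: first packet needs 3·t_tx to clear all hops; remaining 71 packets each add one t_tx.
Total = (3+72-1)·t_tx + 3·t_prop = 74·0.0780488 + 3·0.012 = 5.81 μs.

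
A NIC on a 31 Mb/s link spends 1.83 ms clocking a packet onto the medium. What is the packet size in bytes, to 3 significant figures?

L = R × t_tx = 31000000 b/s × 0.00183 s = 56730 bits.
In bytes: 56730 / 8 = 7090 bytes.

7090 bytes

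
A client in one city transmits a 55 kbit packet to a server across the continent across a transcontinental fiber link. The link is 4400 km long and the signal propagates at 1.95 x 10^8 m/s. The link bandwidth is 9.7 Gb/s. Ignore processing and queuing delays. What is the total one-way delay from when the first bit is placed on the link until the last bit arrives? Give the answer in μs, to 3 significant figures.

L = 55000 bits.
Transmission delay = L/R = 55000 / 9700000000 = 5.6701 μs.
Propagation delay = d/s = 4400000 m / 195000000 m/s = 22564.1 μs.
Total = 22600 μs.

22600 μs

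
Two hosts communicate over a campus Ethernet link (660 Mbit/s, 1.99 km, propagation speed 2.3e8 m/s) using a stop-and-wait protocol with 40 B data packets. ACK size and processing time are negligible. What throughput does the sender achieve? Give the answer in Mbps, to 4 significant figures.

17.99 Mbps

t_tx = L/R = 320/660000000 = 4.84848e-07 s.
t_prop = 1990/2.3e+08 = 8.65217e-06 s; RTT = 1.73043e-05 s.
Cycle = t_tx + RTT = 1.77892e-05 s.
Throughput = L / cycle = 320 / 1.77892e-05 = 17.99 Mbps.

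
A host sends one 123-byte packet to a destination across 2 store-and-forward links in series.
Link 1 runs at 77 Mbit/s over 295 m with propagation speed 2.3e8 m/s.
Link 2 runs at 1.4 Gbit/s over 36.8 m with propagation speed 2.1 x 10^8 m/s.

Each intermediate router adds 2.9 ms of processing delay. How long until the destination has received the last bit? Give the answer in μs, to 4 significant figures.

2915 μs

L = 123 × 8 = 984 bits.
Transmission delays (L/R per hop): 12.7792, 0.702857 μs; sum = 13.4821 μs.
Propagation delays (d/s per hop): 1.28261, 0.175238 μs; sum = 1.45785 μs.
Processing at 1 router(s): 1 × 2.9 ms = 2900 μs.
End-to-end = 2915 μs.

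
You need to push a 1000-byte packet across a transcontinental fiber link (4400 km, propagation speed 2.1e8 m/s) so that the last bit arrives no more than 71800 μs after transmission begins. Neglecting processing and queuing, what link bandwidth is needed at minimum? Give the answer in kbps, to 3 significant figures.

L = 8000 bits.
Propagation delay = 4400000 / 210000000 = 20952.4 μs.
Transmission budget = 71800 − 20952.4 = 50847.6 μs.
R ≥ L / t_tx = 8000 bits / 0.0508476 s = 157 kbps.

157 kbps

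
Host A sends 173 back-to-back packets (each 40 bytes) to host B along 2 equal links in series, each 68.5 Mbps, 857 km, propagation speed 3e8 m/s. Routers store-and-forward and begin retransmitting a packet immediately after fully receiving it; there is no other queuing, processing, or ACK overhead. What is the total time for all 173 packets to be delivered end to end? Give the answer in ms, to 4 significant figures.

Per-hop transmission t_tx = L/R = 320/68500000 = 0.00467153 ms.
Per-hop propagation t_prop = 857000/300000000 = 2.85667 ms.
Pipeline fill: first packet needs 2·t_tx to clear all hops; remaining 172 packets each add one t_tx.
Total = (2+173-1)·t_tx + 2·t_prop = 174·0.00467153 + 2·2.85667 = 6.526 ms.

6.526 ms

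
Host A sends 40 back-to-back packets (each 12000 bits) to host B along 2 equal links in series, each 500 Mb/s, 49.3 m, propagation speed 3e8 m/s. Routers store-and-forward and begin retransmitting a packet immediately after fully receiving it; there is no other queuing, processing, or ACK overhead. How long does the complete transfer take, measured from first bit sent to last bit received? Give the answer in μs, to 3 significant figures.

984 μs

Per-hop transmission t_tx = L/R = 12000/500000000 = 24 μs.
Per-hop propagation t_prop = 49.3/300000000 = 0.164333 μs.
Pipeline fill: first packet needs 2·t_tx to clear all hops; remaining 39 packets each add one t_tx.
Total = (2+40-1)·t_tx + 2·t_prop = 41·24 + 2·0.164333 = 984 μs.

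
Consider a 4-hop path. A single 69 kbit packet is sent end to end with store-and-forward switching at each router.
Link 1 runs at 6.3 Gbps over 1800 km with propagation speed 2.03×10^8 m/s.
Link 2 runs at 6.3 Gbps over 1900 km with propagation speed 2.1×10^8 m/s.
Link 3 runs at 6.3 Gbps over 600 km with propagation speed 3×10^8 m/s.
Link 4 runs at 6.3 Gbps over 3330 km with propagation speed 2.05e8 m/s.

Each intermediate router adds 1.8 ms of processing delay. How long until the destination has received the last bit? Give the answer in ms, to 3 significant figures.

41.6 ms

L = 69000 bits.
Transmission delay per hop = L/R = 69000/6300000000 = 0.0109524 ms; 4 hops → 0.0438095 ms.
Propagation delays (d/s per hop): 8.867, 9.04762, 2, 16.2439 ms; sum = 36.1585 ms.
Processing at 3 router(s): 3 × 1.8 ms = 5.4 ms.
End-to-end = 41.6 ms.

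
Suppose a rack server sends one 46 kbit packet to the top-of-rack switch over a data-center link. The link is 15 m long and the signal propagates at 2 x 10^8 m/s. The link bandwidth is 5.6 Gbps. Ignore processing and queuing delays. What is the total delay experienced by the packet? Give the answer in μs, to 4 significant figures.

L = 46000 bits.
Transmission delay = L/R = 46000 / 5600000000 = 8.21429 μs.
Propagation delay = d/s = 15 m / 200000000 m/s = 0.075 μs.
Total = 8.289 μs.

8.289 μs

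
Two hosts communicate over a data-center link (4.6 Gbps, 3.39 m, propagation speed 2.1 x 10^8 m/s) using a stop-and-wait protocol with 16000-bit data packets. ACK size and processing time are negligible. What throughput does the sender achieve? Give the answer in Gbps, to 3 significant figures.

t_tx = L/R = 16000/4600000000 = 3.47826e-06 s.
t_prop = 3.39/210000000 = 1.61429e-08 s; RTT = 3.22857e-08 s.
Cycle = t_tx + RTT = 3.51055e-06 s.
Throughput = L / cycle = 16000 / 3.51055e-06 = 4.56 Gbps.

4.56 Gbps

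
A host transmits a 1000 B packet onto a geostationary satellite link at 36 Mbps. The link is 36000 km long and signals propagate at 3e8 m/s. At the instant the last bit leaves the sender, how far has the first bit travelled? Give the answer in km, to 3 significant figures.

66.7 km

t_tx = L/R = 8000/36000000 = 0.000222222 s.
Distance = s × t_tx = 300000000 × 0.000222222 = 66.7 km.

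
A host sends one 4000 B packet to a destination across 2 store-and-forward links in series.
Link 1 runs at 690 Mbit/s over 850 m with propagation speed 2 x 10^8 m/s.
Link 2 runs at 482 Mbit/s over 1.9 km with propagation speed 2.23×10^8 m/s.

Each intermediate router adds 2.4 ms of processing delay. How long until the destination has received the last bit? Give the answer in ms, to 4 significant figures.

L = 4000 × 8 = 32000 bits.
Transmission delays (L/R per hop): 0.0463768, 0.06639 ms; sum = 0.112767 ms.
Propagation delays (d/s per hop): 0.00425, 0.00852018 ms; sum = 0.0127702 ms.
Processing at 1 router(s): 1 × 2.4 ms = 2.4 ms.
End-to-end = 2.526 ms.

2.526 ms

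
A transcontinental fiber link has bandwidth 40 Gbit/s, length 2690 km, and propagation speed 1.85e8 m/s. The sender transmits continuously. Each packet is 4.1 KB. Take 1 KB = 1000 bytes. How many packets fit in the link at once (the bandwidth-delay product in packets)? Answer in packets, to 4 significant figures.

Propagation delay = 2690000 / 185000000 = 0.0145405 s.
BDP = R × t_prop = 40000000000 × 0.0145405 = 581622000 bits.
In packets of 32800 bits: 17730 packets.

17730 packets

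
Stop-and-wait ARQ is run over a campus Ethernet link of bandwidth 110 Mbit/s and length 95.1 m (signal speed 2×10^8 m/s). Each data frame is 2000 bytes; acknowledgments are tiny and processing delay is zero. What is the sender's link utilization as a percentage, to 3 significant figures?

t_tx = L/R = 16000/110000000 = 0.000145455 s.
t_prop = 95.1/200000000 = 4.755e-07 s; RTT = 9.51e-07 s.
Cycle = t_tx + RTT = 0.000146406 s.
Utilization = t_tx / cycle = 0.000145455/0.000146406 = 99.4 %.

99.4 %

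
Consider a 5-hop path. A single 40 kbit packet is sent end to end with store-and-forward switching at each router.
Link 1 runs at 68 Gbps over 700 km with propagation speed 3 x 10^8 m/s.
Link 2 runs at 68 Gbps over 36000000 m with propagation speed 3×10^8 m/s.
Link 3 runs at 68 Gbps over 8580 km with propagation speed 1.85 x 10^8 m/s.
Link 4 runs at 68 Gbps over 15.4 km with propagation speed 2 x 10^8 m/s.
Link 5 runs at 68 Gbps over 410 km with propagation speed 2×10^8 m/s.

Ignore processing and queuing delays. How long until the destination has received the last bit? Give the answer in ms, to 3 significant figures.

171 ms

L = 40000 bits.
Transmission delay per hop = L/R = 40000/68000000000 = 0.000588235 ms; 5 hops → 0.00294118 ms.
Propagation delays (d/s per hop): 2.33333, 120, 46.3784, 0.077, 2.05 ms; sum = 170.839 ms.
End-to-end = 171 ms.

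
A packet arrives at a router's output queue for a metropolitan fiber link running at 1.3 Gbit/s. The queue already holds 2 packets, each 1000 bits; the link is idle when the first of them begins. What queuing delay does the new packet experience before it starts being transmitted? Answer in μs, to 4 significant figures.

1.538 μs

Each queued packet: L/R = 1000/1300000000 = 0.769231 μs.
2 queued → 1.53846 μs.
Queuing delay = 1.538 μs.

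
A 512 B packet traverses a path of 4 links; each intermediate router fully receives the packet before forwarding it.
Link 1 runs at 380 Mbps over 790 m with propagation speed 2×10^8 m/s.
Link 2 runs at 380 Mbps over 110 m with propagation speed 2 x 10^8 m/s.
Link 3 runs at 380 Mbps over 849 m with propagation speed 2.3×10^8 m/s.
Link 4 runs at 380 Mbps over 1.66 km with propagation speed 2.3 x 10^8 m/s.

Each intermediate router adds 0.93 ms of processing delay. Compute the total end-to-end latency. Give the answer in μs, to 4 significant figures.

2849 μs

L = 512 × 8 = 4096 bits.
Transmission delay per hop = L/R = 4096/380000000 = 10.7789 μs; 4 hops → 43.1158 μs.
Propagation delays (d/s per hop): 3.95, 0.55, 3.6913, 7.21739 μs; sum = 15.4087 μs.
Processing at 3 router(s): 3 × 0.93 ms = 2790 μs.
End-to-end = 2849 μs.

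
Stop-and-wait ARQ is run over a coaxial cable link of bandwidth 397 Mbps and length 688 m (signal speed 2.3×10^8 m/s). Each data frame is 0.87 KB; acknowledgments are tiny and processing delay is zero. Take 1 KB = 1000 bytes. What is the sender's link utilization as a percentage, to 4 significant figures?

74.56 %

t_tx = L/R = 6960/397000000 = 1.75315e-05 s.
t_prop = 688/2.3e+08 = 2.9913e-06 s; RTT = 5.98261e-06 s.
Cycle = t_tx + RTT = 2.35141e-05 s.
Utilization = t_tx / cycle = 1.75315e-05/2.35141e-05 = 74.56 %.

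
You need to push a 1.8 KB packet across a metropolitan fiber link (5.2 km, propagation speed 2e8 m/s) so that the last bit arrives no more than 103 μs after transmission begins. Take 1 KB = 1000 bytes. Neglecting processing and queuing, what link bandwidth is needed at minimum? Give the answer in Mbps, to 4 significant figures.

187.0 Mbps

L = 14400 bits.
Propagation delay = 5200 / 200000000 = 26 μs.
Transmission budget = 103 − 26 = 77 μs.
R ≥ L / t_tx = 14400 bits / 7.7e-05 s = 187.0 Mbps.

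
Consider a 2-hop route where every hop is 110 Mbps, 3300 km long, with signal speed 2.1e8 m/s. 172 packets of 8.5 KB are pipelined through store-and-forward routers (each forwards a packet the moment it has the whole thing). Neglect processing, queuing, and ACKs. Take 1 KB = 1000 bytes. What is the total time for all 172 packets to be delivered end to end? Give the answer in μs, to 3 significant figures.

138000 μs

Per-hop transmission t_tx = L/R = 68000/110000000 = 618.182 μs.
Per-hop propagation t_prop = 3300000/210000000 = 15714.3 μs.
Pipeline fill: first packet needs 2·t_tx to clear all hops; remaining 171 packets each add one t_tx.
Total = (2+172-1)·t_tx + 2·t_prop = 173·618.182 + 2·15714.3 = 138000 μs.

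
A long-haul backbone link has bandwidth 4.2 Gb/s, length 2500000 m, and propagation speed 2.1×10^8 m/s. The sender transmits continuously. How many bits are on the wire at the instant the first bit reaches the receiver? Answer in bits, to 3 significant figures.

Propagation delay = 2500000 / 210000000 = 0.0119048 s.
BDP = R × t_prop = 4200000000 × 0.0119048 = 50000000 bits.

50000000 bits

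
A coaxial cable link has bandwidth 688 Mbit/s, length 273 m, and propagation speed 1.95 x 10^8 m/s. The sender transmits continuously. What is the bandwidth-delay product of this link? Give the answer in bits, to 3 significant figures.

963 bits

Propagation delay = 273 / 195000000 = 1.4e-06 s.
BDP = R × t_prop = 688000000 × 1.4e-06 = 963.2 bits.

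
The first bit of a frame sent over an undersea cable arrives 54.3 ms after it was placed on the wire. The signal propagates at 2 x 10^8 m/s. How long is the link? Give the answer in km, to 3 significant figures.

d = s × t_prop = 200000000 × 0.0543 = 10900 km.

10900 km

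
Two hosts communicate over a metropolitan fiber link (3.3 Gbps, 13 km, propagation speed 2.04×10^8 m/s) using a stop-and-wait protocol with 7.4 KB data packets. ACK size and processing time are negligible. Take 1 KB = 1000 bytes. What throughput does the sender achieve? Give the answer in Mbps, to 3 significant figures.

407 Mbps

t_tx = L/R = 59200/3300000000 = 1.79394e-05 s.
t_prop = 13000/204000000 = 6.37255e-05 s; RTT = 0.000127451 s.
Cycle = t_tx + RTT = 0.00014539 s.
Throughput = L / cycle = 59200 / 0.00014539 = 407 Mbps.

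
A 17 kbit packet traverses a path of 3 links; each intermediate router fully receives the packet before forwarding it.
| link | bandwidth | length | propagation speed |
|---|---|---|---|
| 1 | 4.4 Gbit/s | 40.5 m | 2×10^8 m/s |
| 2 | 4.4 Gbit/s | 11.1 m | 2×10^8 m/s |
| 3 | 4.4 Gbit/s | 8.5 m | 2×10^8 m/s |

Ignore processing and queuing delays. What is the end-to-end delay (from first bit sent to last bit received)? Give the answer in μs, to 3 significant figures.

11.9 μs

L = 17000 bits.
Transmission delay per hop = L/R = 17000/4400000000 = 3.86364 μs; 3 hops → 11.5909 μs.
Propagation delays (d/s per hop): 0.2025, 0.0555, 0.0425 μs; sum = 0.3005 μs.
End-to-end = 11.9 μs.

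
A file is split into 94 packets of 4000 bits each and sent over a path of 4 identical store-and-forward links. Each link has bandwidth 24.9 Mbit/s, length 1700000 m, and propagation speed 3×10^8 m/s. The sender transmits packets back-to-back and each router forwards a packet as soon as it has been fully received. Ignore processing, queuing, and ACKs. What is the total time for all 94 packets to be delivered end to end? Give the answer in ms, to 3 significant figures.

Per-hop transmission t_tx = L/R = 4000/24900000 = 0.160643 ms.
Per-hop propagation t_prop = 1700000/300000000 = 5.66667 ms.
Pipeline fill: first packet needs 4·t_tx to clear all hops; remaining 93 packets each add one t_tx.
Total = (4+94-1)·t_tx + 4·t_prop = 97·0.160643 + 4·5.66667 = 38.2 ms.

38.2 ms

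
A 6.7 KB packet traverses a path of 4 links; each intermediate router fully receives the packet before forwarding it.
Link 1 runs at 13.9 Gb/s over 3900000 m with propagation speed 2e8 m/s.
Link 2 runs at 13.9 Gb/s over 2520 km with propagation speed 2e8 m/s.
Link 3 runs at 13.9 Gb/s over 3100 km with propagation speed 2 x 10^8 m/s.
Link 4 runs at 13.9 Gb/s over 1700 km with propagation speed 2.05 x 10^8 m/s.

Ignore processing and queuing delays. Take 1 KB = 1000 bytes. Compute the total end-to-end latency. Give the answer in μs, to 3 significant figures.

L = 53600 bits.
Transmission delay per hop = L/R = 53600/13900000000 = 3.85612 μs; 4 hops → 15.4245 μs.
Propagation delays (d/s per hop): 19500, 12600, 15500, 8292.68 μs; sum = 55892.7 μs.
End-to-end = 55900 μs.

55900 μs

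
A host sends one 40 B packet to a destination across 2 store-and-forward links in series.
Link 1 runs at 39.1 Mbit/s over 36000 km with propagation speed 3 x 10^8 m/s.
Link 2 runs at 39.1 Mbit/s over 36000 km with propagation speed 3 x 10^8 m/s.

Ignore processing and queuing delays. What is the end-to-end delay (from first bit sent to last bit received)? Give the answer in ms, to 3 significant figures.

L = 40 × 8 = 320 bits.
Transmission delay per hop = L/R = 320/39100000 = 0.00818414 ms; 2 hops → 0.0163683 ms.
Propagation delays (d/s per hop): 120, 120 ms; sum = 240 ms.
End-to-end = 240 ms.

240 ms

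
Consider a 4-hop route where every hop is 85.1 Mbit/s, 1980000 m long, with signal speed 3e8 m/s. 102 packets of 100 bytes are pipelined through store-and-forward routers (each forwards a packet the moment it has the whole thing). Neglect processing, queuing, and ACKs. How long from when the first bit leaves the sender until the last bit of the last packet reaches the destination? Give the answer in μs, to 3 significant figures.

Per-hop transmission t_tx = L/R = 800/85100000 = 9.40071 μs.
Per-hop propagation t_prop = 1980000/300000000 = 6600 μs.
Pipeline fill: first packet needs 4·t_tx to clear all hops; remaining 101 packets each add one t_tx.
Total = (4+102-1)·t_tx + 4·t_prop = 105·9.40071 + 4·6600 = 27400 μs.

27400 μs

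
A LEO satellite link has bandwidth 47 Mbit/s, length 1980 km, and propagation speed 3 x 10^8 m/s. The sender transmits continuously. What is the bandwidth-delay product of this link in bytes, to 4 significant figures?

38780 bytes

Propagation delay = 1980000 / 300000000 = 0.0066 s.
BDP = R × t_prop = 47000000 × 0.0066 = 310200 bits.
In bytes: 310200/8 = 38780 bytes.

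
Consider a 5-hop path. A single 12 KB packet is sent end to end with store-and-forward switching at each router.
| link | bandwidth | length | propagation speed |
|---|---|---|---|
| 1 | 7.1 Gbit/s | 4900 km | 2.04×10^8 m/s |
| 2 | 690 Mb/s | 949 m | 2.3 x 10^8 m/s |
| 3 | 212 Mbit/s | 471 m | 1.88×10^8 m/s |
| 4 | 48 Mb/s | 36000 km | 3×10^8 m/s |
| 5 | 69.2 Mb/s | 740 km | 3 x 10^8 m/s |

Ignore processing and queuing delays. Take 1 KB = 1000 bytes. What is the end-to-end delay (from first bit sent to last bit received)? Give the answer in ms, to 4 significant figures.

L = 96000 bits.
Transmission delays (L/R per hop): 0.0135211, 0.13913, 0.45283, 2, 1.38728 ms; sum = 3.99276 ms.
Propagation delays (d/s per hop): 24.0196, 0.00412609, 0.00250532, 120, 2.46667 ms; sum = 146.493 ms.
End-to-end = 150.5 ms.

150.5 ms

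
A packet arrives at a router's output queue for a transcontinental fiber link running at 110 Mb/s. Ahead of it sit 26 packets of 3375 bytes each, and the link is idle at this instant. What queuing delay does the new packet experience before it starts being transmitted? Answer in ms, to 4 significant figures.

6.382 ms

Each queued packet: L/R = 27000/110000000 = 0.245455 ms.
26 queued → 6.38182 ms.
Queuing delay = 6.382 ms.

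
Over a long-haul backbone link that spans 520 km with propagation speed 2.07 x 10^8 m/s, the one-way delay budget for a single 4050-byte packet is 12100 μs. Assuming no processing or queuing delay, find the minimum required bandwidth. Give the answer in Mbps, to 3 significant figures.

3.38 Mbps

L = 32400 bits.
Propagation delay = 520000 / 2.07e+08 = 2512.08 μs.
Transmission budget = 12100 − 2512.08 = 9587.92 μs.
R ≥ L / t_tx = 32400 bits / 0.00958792 s = 3.38 Mbps.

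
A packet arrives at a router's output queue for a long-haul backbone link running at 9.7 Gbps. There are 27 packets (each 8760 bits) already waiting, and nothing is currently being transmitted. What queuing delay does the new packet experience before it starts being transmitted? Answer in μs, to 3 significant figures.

24.4 μs

Each queued packet: L/R = 8760/9700000000 = 0.903093 μs.
27 queued → 24.3835 μs.
Queuing delay = 24.4 μs.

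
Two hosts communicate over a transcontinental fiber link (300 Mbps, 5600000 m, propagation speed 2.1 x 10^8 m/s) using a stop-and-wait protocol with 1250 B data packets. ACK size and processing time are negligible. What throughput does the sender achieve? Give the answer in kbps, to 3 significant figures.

187 kbps

t_tx = L/R = 10000/300000000 = 3.33333e-05 s.
t_prop = 5600000/210000000 = 0.0266667 s; RTT = 0.0533333 s.
Cycle = t_tx + RTT = 0.0533667 s.
Throughput = L / cycle = 10000 / 0.0533667 = 187 kbps.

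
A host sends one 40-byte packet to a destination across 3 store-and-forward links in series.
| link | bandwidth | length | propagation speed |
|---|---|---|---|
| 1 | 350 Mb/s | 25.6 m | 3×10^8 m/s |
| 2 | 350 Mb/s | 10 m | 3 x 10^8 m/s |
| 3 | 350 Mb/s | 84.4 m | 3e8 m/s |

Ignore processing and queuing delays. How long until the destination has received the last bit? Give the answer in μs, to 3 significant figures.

3.14 μs

L = 40 × 8 = 320 bits.
Transmission delay per hop = L/R = 320/350000000 = 0.914286 μs; 3 hops → 2.74286 μs.
Propagation delays (d/s per hop): 0.0853333, 0.0333333, 0.281333 μs; sum = 0.4 μs.
End-to-end = 3.14 μs.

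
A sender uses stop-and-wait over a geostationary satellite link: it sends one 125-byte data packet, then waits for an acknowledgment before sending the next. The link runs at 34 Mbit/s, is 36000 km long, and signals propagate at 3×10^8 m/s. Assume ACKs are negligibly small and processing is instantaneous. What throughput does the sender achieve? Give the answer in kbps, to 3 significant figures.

4.17 kbps

t_tx = L/R = 1000/34000000 = 2.94118e-05 s.
t_prop = 36000000/300000000 = 0.12 s; RTT = 0.24 s.
Cycle = t_tx + RTT = 0.240029 s.
Throughput = L / cycle = 1000 / 0.240029 = 4.17 kbps.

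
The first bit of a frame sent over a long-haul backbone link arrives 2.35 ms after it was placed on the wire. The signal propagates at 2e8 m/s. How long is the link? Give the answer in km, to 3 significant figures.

470 km

d = s × t_prop = 200000000 × 0.00235 = 470 km.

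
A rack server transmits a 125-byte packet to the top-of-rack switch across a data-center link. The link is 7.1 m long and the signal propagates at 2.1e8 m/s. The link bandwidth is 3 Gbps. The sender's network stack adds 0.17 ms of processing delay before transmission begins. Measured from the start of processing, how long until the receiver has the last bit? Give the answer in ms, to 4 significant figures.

L = 125 × 8 = 1000 bits.
Transmission delay = L/R = 1000 / 3000000000 = 0.000333333 ms.
Propagation delay = d/s = 7.1 m / 210000000 m/s = 3.38095e-05 ms.
Plus processing delay 0.17 ms = 0.17 ms.
Total = 0.1704 ms.

0.1704 ms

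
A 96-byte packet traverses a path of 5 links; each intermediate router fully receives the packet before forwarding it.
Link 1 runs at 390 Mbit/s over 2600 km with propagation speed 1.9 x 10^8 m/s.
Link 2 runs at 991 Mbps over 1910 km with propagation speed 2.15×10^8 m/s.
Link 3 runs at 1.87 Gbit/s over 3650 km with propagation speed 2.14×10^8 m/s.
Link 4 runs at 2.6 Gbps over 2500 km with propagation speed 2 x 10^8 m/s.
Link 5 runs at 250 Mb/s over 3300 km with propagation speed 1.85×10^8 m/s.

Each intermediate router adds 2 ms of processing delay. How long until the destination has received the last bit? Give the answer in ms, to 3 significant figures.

L = 96 × 8 = 768 bits.
Transmission delays (L/R per hop): 0.00196923, 0.000774975, 0.000410695, 0.000295385, 0.003072 ms; sum = 0.00652229 ms.
Propagation delays (d/s per hop): 13.6842, 8.88372, 17.0561, 12.5, 17.8378 ms; sum = 69.9618 ms.
Processing at 4 router(s): 4 × 2 ms = 8 ms.
End-to-end = 78.0 ms.

78.0 ms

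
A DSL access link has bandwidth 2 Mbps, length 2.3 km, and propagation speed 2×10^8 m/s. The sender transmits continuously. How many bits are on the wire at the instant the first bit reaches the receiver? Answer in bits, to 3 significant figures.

Propagation delay = 2300 / 200000000 = 1.15e-05 s.
BDP = R × t_prop = 2000000 × 1.15e-05 = 23 bits.

23.0 bits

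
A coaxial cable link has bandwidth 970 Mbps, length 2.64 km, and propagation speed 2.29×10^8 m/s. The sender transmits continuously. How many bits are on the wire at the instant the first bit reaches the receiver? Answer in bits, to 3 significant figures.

11200 bits

Propagation delay = 2640 / 229000000 = 1.15284e-05 s.
BDP = R × t_prop = 970000000 × 1.15284e-05 = 11182.5 bits.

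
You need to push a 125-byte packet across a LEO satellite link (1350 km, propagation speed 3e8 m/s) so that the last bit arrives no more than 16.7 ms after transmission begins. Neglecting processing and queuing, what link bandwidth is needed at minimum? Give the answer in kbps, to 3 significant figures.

L = 1000 bits.
Propagation delay = 1350000 / 300000000 = 4.5 ms.
Transmission budget = 16.7 − 4.5 = 12.2 ms.
R ≥ L / t_tx = 1000 bits / 0.0122 s = 82.0 kbps.

82.0 kbps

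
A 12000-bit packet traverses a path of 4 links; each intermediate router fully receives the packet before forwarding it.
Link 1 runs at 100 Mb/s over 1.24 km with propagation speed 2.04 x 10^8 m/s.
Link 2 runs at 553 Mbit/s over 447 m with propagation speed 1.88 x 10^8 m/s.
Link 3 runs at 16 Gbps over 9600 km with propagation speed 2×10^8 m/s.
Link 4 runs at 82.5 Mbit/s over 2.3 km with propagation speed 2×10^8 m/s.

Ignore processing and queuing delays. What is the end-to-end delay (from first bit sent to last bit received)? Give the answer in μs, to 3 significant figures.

48300 μs

Transmission delays (L/R per hop): 120, 21.6998, 0.75, 145.455 μs; sum = 287.904 μs.
Propagation delays (d/s per hop): 6.07843, 2.37766, 48000, 11.5 μs; sum = 48020 μs.
End-to-end = 48300 μs.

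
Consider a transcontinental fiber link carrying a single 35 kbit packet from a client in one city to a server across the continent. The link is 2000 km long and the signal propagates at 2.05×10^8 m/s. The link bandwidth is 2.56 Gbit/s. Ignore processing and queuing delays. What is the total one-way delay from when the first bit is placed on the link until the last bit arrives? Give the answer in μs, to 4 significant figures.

9770 μs

L = 35000 bits.
Transmission delay = L/R = 35000 / 2560000000 = 13.6719 μs.
Propagation delay = d/s = 2000000 m / 2.05e+08 m/s = 9756.1 μs.
Total = 9770 μs.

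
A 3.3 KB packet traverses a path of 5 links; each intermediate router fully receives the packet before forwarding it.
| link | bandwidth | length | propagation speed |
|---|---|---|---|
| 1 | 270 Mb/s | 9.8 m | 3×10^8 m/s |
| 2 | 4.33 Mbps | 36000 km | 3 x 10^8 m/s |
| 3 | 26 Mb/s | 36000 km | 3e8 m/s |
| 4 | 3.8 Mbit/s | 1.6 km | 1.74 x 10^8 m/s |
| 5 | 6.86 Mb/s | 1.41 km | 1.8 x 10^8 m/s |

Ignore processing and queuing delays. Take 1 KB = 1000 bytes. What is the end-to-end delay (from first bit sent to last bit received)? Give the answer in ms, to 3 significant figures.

L = 26400 bits.
Transmission delays (L/R per hop): 0.0977778, 6.097, 1.01538, 6.94737, 3.8484 ms; sum = 18.0059 ms.
Propagation delays (d/s per hop): 3.26667e-05, 120, 120, 0.0091954, 0.00783333 ms; sum = 240.017 ms.
End-to-end = 258 ms.

258 ms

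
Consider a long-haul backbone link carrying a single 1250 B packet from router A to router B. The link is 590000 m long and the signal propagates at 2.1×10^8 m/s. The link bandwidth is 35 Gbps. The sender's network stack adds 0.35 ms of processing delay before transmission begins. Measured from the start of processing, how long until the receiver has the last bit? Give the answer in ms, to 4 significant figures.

3.160 ms

L = 1250 × 8 = 10000 bits.
Transmission delay = L/R = 10000 / 35000000000 = 0.000285714 ms.
Propagation delay = d/s = 590000 m / 210000000 m/s = 2.80952 ms.
Plus processing delay 0.35 ms = 0.35 ms.
Total = 3.160 ms.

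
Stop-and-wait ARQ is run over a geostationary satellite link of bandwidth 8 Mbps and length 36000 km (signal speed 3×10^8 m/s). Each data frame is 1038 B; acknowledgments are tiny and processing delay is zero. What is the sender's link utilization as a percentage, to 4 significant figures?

0.4306 %

t_tx = L/R = 8304/8000000 = 0.001038 s.
t_prop = 36000000/300000000 = 0.12 s; RTT = 0.24 s.
Cycle = t_tx + RTT = 0.241038 s.
Utilization = t_tx / cycle = 0.001038/0.241038 = 0.4306 %.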